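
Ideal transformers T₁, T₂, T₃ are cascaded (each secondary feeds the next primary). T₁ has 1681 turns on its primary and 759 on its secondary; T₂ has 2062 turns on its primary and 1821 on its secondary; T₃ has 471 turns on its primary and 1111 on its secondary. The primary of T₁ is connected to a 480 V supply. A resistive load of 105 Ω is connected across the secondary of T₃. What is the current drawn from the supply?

After T₁: V = 480.00 × 759/1681 = 216.73 V.
After T₂: V = 216.73 × 1821/2062 = 191.40 V.
After T₃: V = 191.40 × 1111/471 = 451.47 V.
I_load = 451.47/105 = 4.2997 A, so P_out = 451.47 × 4.2997 = 1941.2 W.
All ideal ⇒ P_in = P_out, so I_supply = 1941.2/480 = 4.04 A.

I_supply ≈ 4.04 A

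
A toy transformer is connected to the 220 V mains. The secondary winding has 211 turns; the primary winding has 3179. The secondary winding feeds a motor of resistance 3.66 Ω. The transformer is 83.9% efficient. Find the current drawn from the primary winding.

V_s = 220 × 211/3179 = 14.602 V.
I_s = V_s/R = 14.602/3.66 = 3.9896 A.
P_out = V_s I_s = 14.602 × 3.9896 = 58.257 W.
P_in = P_out/η = 58.257/0.839 = 69.436 W.
I_p = P_in/V_p = 69.436/220 = 0.316 A.

I_p ≈ 0.316 A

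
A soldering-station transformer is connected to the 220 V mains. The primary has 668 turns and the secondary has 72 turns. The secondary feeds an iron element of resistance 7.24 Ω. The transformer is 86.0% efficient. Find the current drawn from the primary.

I_p ≈ 0.410 A

V_s = 220 × 72/668 = 23.713 V.
I_s = V_s/R = 23.713/7.24 = 3.2752 A.
P_out = V_s I_s = 23.713 × 3.2752 = 77.664 W.
P_in = P_out/η = 77.664/0.860 = 90.307 W.
I_p = P_in/V_p = 90.307/220 = 0.410 A.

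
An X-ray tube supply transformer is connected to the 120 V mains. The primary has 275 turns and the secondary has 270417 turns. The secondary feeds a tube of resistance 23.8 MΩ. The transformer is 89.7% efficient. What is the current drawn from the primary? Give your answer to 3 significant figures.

V_s = 120 × 270417/275 = 118000 V.
I_s = V_s/R = 118000/(2.38×10^7) = 0.0049580 A.
P_out = V_s I_s = 118000 × 0.0049580 = 585.04 W.
P_in = P_out/η = 585.04/0.897 = 652.22 W.
I_p = P_in/V_p = 652.22/120 = 5.44 A.

I_p ≈ 5.44 A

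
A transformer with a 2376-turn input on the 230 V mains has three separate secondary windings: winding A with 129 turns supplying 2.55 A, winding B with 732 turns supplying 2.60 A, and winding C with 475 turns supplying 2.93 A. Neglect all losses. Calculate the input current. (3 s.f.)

V_A = 230 × 129/2376 = 12.487 V; V_B = 230 × 732/2376 = 70.859 V; V_C = 230 × 475/2376 = 45.981 V.
P_out = V_A I_A + V_B I_B + V_C I_C = 12.487×2.55 + 70.859×2.60 + 45.981×2.93 = 31.843 + 184.23 + 134.72 = 350.80 W.
Ideal ⇒ P_in = P_out, so I_in = P_out/V_in = 350.80/230 = 1.53 A.

I_in ≈ 1.53 A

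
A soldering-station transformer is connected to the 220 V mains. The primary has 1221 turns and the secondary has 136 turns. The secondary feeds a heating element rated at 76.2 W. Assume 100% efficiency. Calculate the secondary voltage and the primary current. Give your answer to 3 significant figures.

V_s = V_p × N_s/N_p = 220 × 136/1221 = 24.505 V.
I_s = P/V_s = 76.2/24.505 = 3.1096 A.
I_p = I_s × N_s/N_p = 3.1096 × 136/1221 = 0.346 A.

V_s ≈ 24.5 V, I_p ≈ 0.346 A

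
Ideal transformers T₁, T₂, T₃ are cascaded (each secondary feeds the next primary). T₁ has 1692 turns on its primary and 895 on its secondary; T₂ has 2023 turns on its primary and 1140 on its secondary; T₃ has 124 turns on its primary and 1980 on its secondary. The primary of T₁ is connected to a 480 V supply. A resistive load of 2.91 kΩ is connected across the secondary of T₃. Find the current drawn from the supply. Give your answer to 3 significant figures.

After T₁: V = 480.00 × 895/1692 = 253.90 V.
After T₂: V = 253.90 × 1140/2023 = 143.08 V.
After T₃: V = 143.08 × 1980/124 = 2284.6 V.
I_load = 2284.6/2910 = 0.78510 A, so P_out = 2284.6 × 0.78510 = 1793.7 W.
All ideal ⇒ P_in = P_out, so I_supply = 1793.7/480 = 3.74 A.

I_supply ≈ 3.74 A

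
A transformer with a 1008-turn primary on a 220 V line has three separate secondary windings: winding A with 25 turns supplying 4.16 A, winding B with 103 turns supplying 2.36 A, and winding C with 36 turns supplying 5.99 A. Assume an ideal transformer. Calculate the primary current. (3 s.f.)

V_A = 220 × 25/1008 = 5.4563 V; V_B = 220 × 103/1008 = 22.480 V; V_C = 220 × 36/1008 = 7.8571 V.
P_out = V_A I_A + V_B I_B + V_C I_C = 5.4563×4.16 + 22.480×2.36 + 7.8571×5.99 = 22.698 + 53.053 + 47.064 = 122.82 W.
Ideal ⇒ P_in = P_out, so I_p = P_out/V_p = 122.82/220 = 0.558 A.

I_p ≈ 0.558 A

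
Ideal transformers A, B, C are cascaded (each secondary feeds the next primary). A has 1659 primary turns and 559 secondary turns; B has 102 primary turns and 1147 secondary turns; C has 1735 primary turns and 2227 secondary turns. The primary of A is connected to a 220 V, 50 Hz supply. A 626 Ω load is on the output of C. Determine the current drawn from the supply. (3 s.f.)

Secondary of A: V = 220.00 × 559/1659 = 74.129 V.
Secondary of B: V = 74.129 × 1147/102 = 833.59 V.
Secondary of C: V = 833.59 × 2227/1735 = 1070.0 V.
I_load = 1070.0/626 = 1.7092 A, so P_out = 1070.0 × 1.7092 = 1828.8 W.
All ideal ⇒ P_in = P_out, so I_supply = 1828.8/220 = 8.31 A.

I_supply ≈ 8.31 A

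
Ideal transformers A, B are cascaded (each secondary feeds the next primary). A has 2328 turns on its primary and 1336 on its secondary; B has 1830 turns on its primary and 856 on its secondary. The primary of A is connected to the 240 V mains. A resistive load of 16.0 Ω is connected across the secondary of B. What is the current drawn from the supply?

After A: V = 240.00 × 1336/2328 = 137.73 V.
After B: V = 137.73 × 856/1830 = 64.425 V.
I_load = 64.425/16.0 = 4.0266 A, so P_out = 64.425 × 4.0266 = 259.41 W.
All ideal ⇒ P_in = P_out, so I_supply = 259.41/240 = 1.08 A.

I_supply ≈ 1.08 A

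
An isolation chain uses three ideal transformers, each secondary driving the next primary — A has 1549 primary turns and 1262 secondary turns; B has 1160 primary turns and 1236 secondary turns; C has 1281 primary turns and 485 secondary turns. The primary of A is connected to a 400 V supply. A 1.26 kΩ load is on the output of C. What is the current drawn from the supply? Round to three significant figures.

I_supply ≈ 0.0343 A

After A: V = 400.00 × 1262/1549 = 325.89 V.
After B: V = 325.89 × 1236/1160 = 347.24 V.
After C: V = 347.24 × 485/1281 = 131.47 V.
I_load = 131.47/1260 = 0.10434 A, so P_out = 131.47 × 0.10434 = 13.717 W.
All ideal ⇒ P_in = P_out, so I_supply = 13.717/400 = 0.0343 A.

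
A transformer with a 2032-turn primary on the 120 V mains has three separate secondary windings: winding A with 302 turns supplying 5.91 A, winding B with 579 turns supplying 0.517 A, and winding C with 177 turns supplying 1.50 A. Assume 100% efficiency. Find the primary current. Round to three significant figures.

V_A = 120 × 302/2032 = 17.835 V; V_B = 120 × 579/2032 = 34.193 V; V_C = 120 × 177/2032 = 10.453 V.
P_out = V_A I_A + V_B I_B + V_C I_C = 17.835×5.91 + 34.193×0.517 + 10.453×1.50 = 105.40 + 17.678 + 15.679 = 138.76 W.
Ideal ⇒ P_in = P_out, so I_p = P_out/V_p = 138.76/120 = 1.16 A.

I_p ≈ 1.16 A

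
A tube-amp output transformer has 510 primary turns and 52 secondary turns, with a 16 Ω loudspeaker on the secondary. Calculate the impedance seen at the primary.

Z_p ≈ 1540 Ω

Z_p = (N_p/N_s)² × Z_s = (510/52)² × 16 = 1540 Ω.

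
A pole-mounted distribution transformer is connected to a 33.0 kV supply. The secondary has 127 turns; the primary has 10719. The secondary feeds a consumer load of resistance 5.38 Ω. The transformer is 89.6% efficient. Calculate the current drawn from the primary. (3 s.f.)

V_s = 33000 × 127/10719 = 390.99 V.
I_s = V_s/R = 390.99/5.38 = 72.674 A.
P_out = V_s I_s = 390.99 × 72.674 = 28415 W.
P_in = P_out/η = 28415/0.896 = 31713 W.
I_p = P_in/V_p = 31713/33000 = 0.961 A.

I_p ≈ 0.961 A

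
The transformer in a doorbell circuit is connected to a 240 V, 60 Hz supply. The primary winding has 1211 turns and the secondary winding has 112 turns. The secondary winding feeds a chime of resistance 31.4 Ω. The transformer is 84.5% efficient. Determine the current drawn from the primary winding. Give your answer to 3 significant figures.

I_p ≈ 0.0774 A

V_s = 240 × 112/1211 = 22.197 V.
I_s = V_s/R = 22.197/31.4 = 0.70690 A.
P_out = V_s I_s = 22.197 × 0.70690 = 15.691 W.
P_in = P_out/η = 15.691/0.845 = 18.569 W.
I_p = P_in/V_p = 18.569/240 = 0.0774 A.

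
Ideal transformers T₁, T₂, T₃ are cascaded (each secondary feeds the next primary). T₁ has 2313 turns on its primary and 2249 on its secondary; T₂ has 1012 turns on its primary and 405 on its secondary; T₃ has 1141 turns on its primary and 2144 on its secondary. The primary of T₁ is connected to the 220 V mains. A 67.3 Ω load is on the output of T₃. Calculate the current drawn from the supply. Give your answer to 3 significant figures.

Secondary of T₁: V = 220.00 × 2249/2313 = 213.91 V.
Secondary of T₂: V = 213.91 × 405/1012 = 85.607 V.
Secondary of T₃: V = 85.607 × 2144/1141 = 160.86 V.
I_load = 160.86/67.3 = 2.3902 A, so P_out = 160.86 × 2.3902 = 384.49 W.
All ideal ⇒ P_in = P_out, so I_supply = 384.49/220 = 1.75 A.

I_supply ≈ 1.75 A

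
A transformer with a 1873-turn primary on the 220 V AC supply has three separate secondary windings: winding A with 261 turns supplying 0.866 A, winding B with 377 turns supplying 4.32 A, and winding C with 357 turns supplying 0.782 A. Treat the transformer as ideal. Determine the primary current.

I_p ≈ 1.14 A

V_A = 220 × 261/1873 = 30.657 V; V_B = 220 × 377/1873 = 44.282 V; V_C = 220 × 357/1873 = 41.933 V.
P_out = V_A I_A + V_B I_B + V_C I_C = 30.657×0.866 + 44.282×4.32 + 41.933×0.782 = 26.549 + 191.30 + 32.791 = 250.64 W.
Ideal ⇒ P_in = P_out, so I_p = P_out/V_p = 250.64/220 = 1.14 A.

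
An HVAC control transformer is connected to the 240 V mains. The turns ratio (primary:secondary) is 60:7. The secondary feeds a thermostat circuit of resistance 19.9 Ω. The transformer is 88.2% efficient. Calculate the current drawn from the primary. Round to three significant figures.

V_s = 240 × 7/60 = 28.000 V.
I_s = V_s/R = 28.000/19.9 = 1.4070 A.
P_out = V_s I_s = 28.000 × 1.4070 = 39.397 W.
P_in = P_out/η = 39.397/0.882 = 44.668 W.
I_p = P_in/V_p = 44.668/240 = 0.186 A.

I_p ≈ 0.186 A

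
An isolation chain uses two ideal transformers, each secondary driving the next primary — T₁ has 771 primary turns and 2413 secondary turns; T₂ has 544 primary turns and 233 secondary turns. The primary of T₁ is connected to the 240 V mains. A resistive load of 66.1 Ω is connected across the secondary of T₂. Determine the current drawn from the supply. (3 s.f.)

After T₁: V = 240.00 × 2413/771 = 751.13 V.
After T₂: V = 751.13 × 233/544 = 321.71 V.
I_load = 321.71/66.1 = 4.8671 A, so P_out = 321.71 × 4.8671 = 1565.8 W.
All ideal ⇒ P_in = P_out, so I_supply = 1565.8/240 = 6.52 A.

I_supply ≈ 6.52 A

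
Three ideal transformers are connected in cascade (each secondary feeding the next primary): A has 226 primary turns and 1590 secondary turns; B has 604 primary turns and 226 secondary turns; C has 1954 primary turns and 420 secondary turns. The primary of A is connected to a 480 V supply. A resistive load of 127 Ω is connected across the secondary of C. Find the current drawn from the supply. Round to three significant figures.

After A: V = 480.00 × 1590/226 = 3377.0 V.
After B: V = 3377.0 × 226/604 = 1263.6 V.
After C: V = 1263.6 × 420/1954 = 271.60 V.
I_load = 271.60/127 = 2.1386 A, so P_out = 271.60 × 2.1386 = 580.83 W.
All ideal ⇒ P_in = P_out, so I_supply = 580.83/480 = 1.21 A.

I_supply ≈ 1.21 A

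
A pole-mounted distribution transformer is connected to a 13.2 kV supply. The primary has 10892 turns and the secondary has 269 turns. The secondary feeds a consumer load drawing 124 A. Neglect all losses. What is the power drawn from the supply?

P ≈ 40400 W

I_p = I_s × N_s/N_p = 124 × 269/10892 = 3.0624 A.
P = V_p I_p = 13200 × 3.0624 = 40400 W.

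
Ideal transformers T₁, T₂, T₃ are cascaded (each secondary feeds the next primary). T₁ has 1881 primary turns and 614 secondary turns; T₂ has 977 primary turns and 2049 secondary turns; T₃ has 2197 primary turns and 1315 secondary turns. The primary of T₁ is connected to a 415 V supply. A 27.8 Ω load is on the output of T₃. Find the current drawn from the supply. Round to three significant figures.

I_supply ≈ 2.51 A

After T₁: V = 415.00 × 614/1881 = 135.47 V.
After T₂: V = 135.47 × 2049/977 = 284.10 V.
After T₃: V = 284.10 × 1315/2197 = 170.05 V.
I_load = 170.05/27.8 = 6.1168 A, so P_out = 170.05 × 6.1168 = 1040.2 W.
All ideal ⇒ P_in = P_out, so I_supply = 1040.2/415 = 2.51 A.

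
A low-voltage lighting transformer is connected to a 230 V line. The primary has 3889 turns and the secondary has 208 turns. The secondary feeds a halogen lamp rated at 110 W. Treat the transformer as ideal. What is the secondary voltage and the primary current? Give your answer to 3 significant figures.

V_s ≈ 12.3 V, I_p ≈ 0.478 A

V_s = V_p × N_s/N_p = 230 × 208/3889 = 12.301 V.
I_s = P/V_s = 110/12.301 = 8.9421 A.
I_p = I_s × N_s/N_p = 8.9421 × 208/3889 = 0.478 A.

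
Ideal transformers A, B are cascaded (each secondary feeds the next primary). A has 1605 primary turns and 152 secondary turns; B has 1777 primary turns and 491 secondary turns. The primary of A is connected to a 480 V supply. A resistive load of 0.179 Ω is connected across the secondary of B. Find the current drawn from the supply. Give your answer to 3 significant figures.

I_supply ≈ 1.84 A

Secondary of A: V = 480.00 × 152/1605 = 45.458 V.
Secondary of B: V = 45.458 × 491/1777 = 12.560 V.
I_load = 12.560/0.179 = 70.170 A, so P_out = 12.560 × 70.170 = 881.36 W.
All ideal ⇒ P_in = P_out, so I_supply = 881.36/480 = 1.84 A.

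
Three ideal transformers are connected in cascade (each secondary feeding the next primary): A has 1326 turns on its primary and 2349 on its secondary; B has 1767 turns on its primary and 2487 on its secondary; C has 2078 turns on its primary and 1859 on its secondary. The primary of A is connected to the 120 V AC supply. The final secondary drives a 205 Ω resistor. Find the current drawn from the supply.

After A: V = 120.00 × 2349/1326 = 212.58 V.
After B: V = 212.58 × 2487/1767 = 299.20 V.
After C: V = 299.20 × 1859/2078 = 267.67 V.
I_load = 267.67/205 = 1.3057 A, so P_out = 267.67 × 1.3057 = 349.49 W.
All ideal ⇒ P_in = P_out, so I_supply = 349.49/120 = 2.91 A.

I_supply ≈ 2.91 A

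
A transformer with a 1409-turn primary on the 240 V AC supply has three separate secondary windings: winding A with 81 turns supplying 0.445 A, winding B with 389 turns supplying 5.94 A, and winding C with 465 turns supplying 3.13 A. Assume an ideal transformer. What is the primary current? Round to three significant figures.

I_p ≈ 2.70 A

V_A = 240 × 81/1409 = 13.797 V; V_B = 240 × 389/1409 = 66.260 V; V_C = 240 × 465/1409 = 79.205 V.
P_out = V_A I_A + V_B I_B + V_C I_C = 13.797×0.445 + 66.260×5.94 + 79.205×3.13 = 6.1397 + 393.58 + 247.91 = 647.63 W.
Ideal ⇒ P_in = P_out, so I_p = P_out/V_p = 647.63/240 = 2.70 A.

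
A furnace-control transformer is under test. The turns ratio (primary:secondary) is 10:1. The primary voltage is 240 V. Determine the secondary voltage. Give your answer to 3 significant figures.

V_s ≈ 24.0 V

V_s/V_p = N_s/N_p, so V_s = 240 × 1/10 = 24.0 V.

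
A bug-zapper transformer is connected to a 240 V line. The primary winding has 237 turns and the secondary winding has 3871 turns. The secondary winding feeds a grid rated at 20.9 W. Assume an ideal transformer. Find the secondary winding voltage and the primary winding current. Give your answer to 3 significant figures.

V_s = V_p × N_s/N_p = 240 × 3871/237 = 3920.0 V.
I_s = P/V_s = 20.9/3920.0 = 0.0053316 A.
I_p = I_s × N_s/N_p = 0.0053316 × 3871/237 = 0.0871 A.

V_s ≈ 3920 V, I_p ≈ 0.0871 A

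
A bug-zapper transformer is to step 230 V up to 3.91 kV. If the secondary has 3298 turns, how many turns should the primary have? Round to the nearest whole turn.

N_p/N_s = V_p/V_s, so N_p = 3298 × 230/3910 = 194.0 ≈ 194 turns.

N_p = 194 turns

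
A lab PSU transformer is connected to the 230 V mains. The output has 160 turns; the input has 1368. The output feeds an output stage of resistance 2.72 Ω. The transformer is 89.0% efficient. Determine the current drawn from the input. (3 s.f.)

I_in ≈ 1.30 A

V_out = 230 × 160/1368 = 26.901 V.
I_out = V_out/R = 26.901/2.72 = 9.8899 A.
P_out = V_out I_out = 26.901 × 9.8899 = 266.04 W.
P_in = P_out/η = 266.04/0.890 = 298.93 W.
I_in = P_in/V_in = 298.93/230 = 1.30 A.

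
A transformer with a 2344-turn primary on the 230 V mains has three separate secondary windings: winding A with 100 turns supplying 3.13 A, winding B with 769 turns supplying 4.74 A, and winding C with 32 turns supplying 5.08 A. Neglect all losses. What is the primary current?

V_A = 230 × 100/2344 = 9.8123 V; V_B = 230 × 769/2344 = 75.456 V; V_C = 230 × 32/2344 = 3.1399 V.
P_out = V_A I_A + V_B I_B + V_C I_C = 9.8123×3.13 + 75.456×4.74 + 3.1399×5.08 = 30.712 + 357.66 + 15.951 = 404.33 W.
Ideal ⇒ P_in = P_out, so I_p = P_out/V_p = 404.33/230 = 1.76 A.

I_p ≈ 1.76 A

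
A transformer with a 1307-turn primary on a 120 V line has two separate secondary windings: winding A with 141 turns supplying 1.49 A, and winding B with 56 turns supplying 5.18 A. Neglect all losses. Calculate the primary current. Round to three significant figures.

V_A = 120 × 141/1307 = 12.946 V; V_B = 120 × 56/1307 = 5.1415 V.
P_out = V_A I_A + V_B I_B = 12.946×1.49 + 5.1415×5.18 = 19.289 + 26.633 = 45.922 W.
Ideal ⇒ P_in = P_out, so I_p = P_out/V_p = 45.922/120 = 0.383 A.

I_p ≈ 0.383 A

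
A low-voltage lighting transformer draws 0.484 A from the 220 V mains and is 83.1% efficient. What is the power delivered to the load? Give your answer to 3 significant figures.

P_out ≈ 88.5 W

P_in = V_p I_p = 220 × 0.484 = 106.48 W.
P_out = η P_in = 0.831 × 106.48 = 88.5 W.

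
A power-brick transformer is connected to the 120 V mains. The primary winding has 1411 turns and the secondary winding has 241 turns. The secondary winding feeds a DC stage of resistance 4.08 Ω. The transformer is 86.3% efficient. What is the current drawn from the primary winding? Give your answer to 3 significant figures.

V_s = 120 × 241/1411 = 20.496 V.
I_s = V_s/R = 20.496/4.08 = 5.0236 A.
P_out = V_s I_s = 20.496 × 5.0236 = 102.96 W.
P_in = P_out/η = 102.96/0.863 = 119.31 W.
I_p = P_in/V_p = 119.31/120 = 0.994 A.

I_p ≈ 0.994 A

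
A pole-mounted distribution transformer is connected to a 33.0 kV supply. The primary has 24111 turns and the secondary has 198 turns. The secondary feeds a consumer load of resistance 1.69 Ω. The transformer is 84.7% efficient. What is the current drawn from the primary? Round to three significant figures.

V_s = 33000 × 198/24111 = 271.00 V.
I_s = V_s/R = 271.00/1.69 = 160.35 A.
P_out = V_s I_s = 271.00 × 160.35 = 43455 W.
P_in = P_out/η = 43455/0.847 = 51305 W.
I_p = P_in/V_p = 51305/33000 = 1.55 A.

I_p ≈ 1.55 A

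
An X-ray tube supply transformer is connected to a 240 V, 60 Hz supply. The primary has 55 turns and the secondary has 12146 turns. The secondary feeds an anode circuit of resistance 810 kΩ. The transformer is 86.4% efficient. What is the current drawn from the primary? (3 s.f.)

I_p ≈ 16.7 A

V_s = 240 × 12146/55 = 53001 V.
I_s = V_s/R = 53001/810000 = 0.065433 A.
P_out = V_s I_s = 53001 × 0.065433 = 3468.0 W.
P_in = P_out/η = 3468.0/0.864 = 4013.9 W.
I_p = P_in/V_p = 4013.9/240 = 16.7 A.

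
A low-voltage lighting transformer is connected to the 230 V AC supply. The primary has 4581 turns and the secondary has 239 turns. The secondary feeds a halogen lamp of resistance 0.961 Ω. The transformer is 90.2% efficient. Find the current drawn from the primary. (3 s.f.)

I_p ≈ 0.722 A

V_s = 230 × 239/4581 = 12.000 V.
I_s = V_s/R = 12.000/0.961 = 12.487 A.
P_out = V_s I_s = 12.000 × 12.487 = 149.83 W.
P_in = P_out/η = 149.83/0.902 = 166.11 W.
I_p = P_in/V_p = 166.11/230 = 0.722 A.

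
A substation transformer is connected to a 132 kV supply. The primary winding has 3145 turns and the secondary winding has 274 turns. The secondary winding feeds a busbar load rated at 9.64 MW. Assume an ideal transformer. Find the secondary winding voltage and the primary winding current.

V_s ≈ 11500 V, I_p ≈ 73.0 A

V_s = V_p × N_s/N_p = 132000 × 274/3145 = 11500 V.
I_s = P/V_s = 9.64×10^6/11500 = 838.25 A.
I_p = I_s × N_s/N_p = 838.25 × 274/3145 = 73.0 A.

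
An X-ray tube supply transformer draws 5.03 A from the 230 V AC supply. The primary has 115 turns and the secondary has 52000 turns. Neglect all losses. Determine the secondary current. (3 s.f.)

I_s ≈ 0.0111 A

I_s/I_p = N_p/N_s, so I_s = 5.03 × 115/52000 = 0.0111 A.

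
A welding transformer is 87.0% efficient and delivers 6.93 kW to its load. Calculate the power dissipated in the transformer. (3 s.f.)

P_in = P_out/η = 6930/0.870 = 7965.52 W.
P_loss = P_in − P_out = 7965.52 − 6930 = 1040 W.

P_loss ≈ 1040 W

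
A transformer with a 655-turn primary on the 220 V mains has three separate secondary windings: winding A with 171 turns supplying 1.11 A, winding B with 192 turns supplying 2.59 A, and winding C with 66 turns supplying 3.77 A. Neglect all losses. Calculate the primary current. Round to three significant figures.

I_p ≈ 1.43 A

V_A = 220 × 171/655 = 57.435 V; V_B = 220 × 192/655 = 64.489 V; V_C = 220 × 66/655 = 22.168 V.
P_out = V_A I_A + V_B I_B + V_C I_C = 57.435×1.11 + 64.489×2.59 + 22.168×3.77 = 63.753 + 167.03 + 83.573 = 314.35 W.
Ideal ⇒ P_in = P_out, so I_p = P_out/V_p = 314.35/220 = 1.43 A.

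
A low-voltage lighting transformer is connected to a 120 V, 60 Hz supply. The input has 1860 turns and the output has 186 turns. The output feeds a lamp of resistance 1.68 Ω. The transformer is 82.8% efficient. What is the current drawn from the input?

I_in ≈ 0.863 A

V_out = 120 × 186/1860 = 12.000 V.
I_out = V_out/R = 12.000/1.68 = 7.1429 A.
P_out = V_out I_out = 12.000 × 7.1429 = 85.714 W.
P_in = P_out/η = 85.714/0.828 = 103.52 W.
I_in = P_in/V_in = 103.52/120 = 0.863 A.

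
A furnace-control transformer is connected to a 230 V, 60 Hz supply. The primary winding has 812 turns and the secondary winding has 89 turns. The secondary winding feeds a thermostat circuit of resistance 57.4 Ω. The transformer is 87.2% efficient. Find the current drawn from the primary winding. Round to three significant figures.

V_s = 230 × 89/812 = 25.209 V.
I_s = V_s/R = 25.209/57.4 = 0.43919 A.
P_out = V_s I_s = 25.209 × 0.43919 = 11.072 W.
P_in = P_out/η = 11.072/0.872 = 12.697 W.
I_p = P_in/V_p = 12.697/230 = 0.0552 A.

I_p ≈ 0.0552 A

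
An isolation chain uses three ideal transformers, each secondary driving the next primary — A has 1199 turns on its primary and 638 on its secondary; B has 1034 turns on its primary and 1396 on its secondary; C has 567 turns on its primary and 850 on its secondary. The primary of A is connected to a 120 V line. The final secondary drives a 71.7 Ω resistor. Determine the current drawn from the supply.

After A: V = 120.00 × 638/1199 = 63.853 V.
After B: V = 63.853 × 1396/1034 = 86.208 V.
After C: V = 86.208 × 850/567 = 129.24 V.
I_load = 129.24/71.7 = 1.8025 A, so P_out = 129.24 × 1.8025 = 232.94 W.
All ideal ⇒ P_in = P_out, so I_supply = 232.94/120 = 1.94 A.

I_supply ≈ 1.94 A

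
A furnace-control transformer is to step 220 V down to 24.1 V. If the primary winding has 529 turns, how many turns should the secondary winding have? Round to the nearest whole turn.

N_s/N_p = V_s/V_p, so N_s = 529 × 24.1/220 = 57.9 ≈ 58 turns.

N_s = 58 turns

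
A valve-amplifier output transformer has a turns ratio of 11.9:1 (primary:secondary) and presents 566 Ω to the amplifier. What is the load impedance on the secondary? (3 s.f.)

Z_s ≈ 4.00 Ω

Z_s = Z_p/(N_p/N_s)² = 566/11.9² = 4.00 Ω.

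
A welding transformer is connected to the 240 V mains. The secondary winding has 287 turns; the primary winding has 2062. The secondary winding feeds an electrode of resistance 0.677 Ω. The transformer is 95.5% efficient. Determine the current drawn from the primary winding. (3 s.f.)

V_s = 240 × 287/2062 = 33.404 V.
I_s = V_s/R = 33.404/0.677 = 49.342 A.
P_out = V_s I_s = 33.404 × 49.342 = 1648.2 W.
P_in = P_out/η = 1648.2/0.955 = 1725.9 W.
I_p = P_in/V_p = 1725.9/240 = 7.19 A.

I_p ≈ 7.19 A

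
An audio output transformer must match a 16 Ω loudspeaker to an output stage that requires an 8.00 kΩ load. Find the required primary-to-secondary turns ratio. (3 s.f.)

Z_p/Z_s = (N_p/N_s)², so N_p/N_s = √(8000/16) = √500 = 22.4.

N_p/N_s ≈ 22.4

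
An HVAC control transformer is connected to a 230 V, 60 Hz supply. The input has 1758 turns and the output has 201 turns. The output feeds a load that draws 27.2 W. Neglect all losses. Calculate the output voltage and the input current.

V_out = V_in × N_out/N_in = 230 × 201/1758 = 26.297 V.
I_out = P/V_out = 27.2/26.297 = 1.0343 A.
I_in = I_out × N_out/N_in = 1.0343 × 201/1758 = 0.118 A.

V_out ≈ 26.3 V, I_in ≈ 0.118 A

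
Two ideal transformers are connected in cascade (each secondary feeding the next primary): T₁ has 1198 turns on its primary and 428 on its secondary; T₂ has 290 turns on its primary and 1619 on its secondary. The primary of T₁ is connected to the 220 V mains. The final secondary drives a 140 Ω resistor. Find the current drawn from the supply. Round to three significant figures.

I_supply ≈ 6.25 A

Secondary of T₁: V = 220.00 × 428/1198 = 78.598 V.
Secondary of T₂: V = 78.598 × 1619/290 = 438.79 V.
I_load = 438.79/140 = 3.1342 A, so P_out = 438.79 × 3.1342 = 1375.3 W.
All ideal ⇒ P_in = P_out, so I_supply = 1375.3/220 = 6.25 A.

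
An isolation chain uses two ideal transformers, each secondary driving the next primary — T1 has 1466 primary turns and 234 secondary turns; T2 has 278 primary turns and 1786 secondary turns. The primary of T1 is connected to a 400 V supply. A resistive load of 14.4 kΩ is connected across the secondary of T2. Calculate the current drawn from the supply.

I_supply ≈ 0.0292 A

After T1: V = 400.00 × 234/1466 = 63.847 V.
After T2: V = 63.847 × 1786/278 = 410.18 V.
I_load = 410.18/14400 = 0.028485 A, so P_out = 410.18 × 0.028485 = 11.684 W.
All ideal ⇒ P_in = P_out, so I_supply = 11.684/400 = 0.0292 A.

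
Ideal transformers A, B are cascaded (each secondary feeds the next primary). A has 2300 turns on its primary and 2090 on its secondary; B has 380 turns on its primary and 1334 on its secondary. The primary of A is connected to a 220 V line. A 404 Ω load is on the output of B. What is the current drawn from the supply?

Secondary of A: V = 220.00 × 2090/2300 = 199.91 V.
Secondary of B: V = 199.91 × 1334/380 = 701.80 V.
I_load = 701.80/404 = 1.7371 A, so P_out = 701.80 × 1.7371 = 1219.1 W.
All ideal ⇒ P_in = P_out, so I_supply = 1219.1/220 = 5.54 A.

I_supply ≈ 5.54 A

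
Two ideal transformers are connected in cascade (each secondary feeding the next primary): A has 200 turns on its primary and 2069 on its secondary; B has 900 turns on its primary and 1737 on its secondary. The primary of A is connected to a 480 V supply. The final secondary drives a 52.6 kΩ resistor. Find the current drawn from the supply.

I_supply ≈ 3.64 A

Secondary of A: V = 480.00 × 2069/200 = 4965.6 V.
Secondary of B: V = 4965.6 × 1737/900 = 9583.6 V.
I_load = 9583.6/52600 = 0.18220 A, so P_out = 9583.6 × 0.18220 = 1746.1 W.
All ideal ⇒ P_in = P_out, so I_supply = 1746.1/480 = 3.64 A.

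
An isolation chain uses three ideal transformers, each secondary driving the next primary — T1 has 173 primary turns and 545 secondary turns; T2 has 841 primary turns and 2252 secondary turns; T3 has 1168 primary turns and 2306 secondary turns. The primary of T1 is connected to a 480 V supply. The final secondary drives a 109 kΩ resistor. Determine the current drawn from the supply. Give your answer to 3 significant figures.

I_supply ≈ 1.22 A

Secondary of T1: V = 480.00 × 545/173 = 1512.1 V.
Secondary of T2: V = 1512.1 × 2252/841 = 4049.2 V.
Secondary of T3: V = 4049.2 × 2306/1168 = 7994.3 V.
I_load = 7994.3/109000 = 0.073342 A, so P_out = 7994.3 × 0.073342 = 586.32 W.
All ideal ⇒ P_in = P_out, so I_supply = 586.32/480 = 1.22 A.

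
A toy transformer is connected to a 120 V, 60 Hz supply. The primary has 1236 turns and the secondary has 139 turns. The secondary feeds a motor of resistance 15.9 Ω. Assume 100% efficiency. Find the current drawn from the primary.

I_p ≈ 0.0955 A

V_s = V_p × N_s/N_p = 120 × 139/1236 = 13.495 V.
I_s = V_s/R = 13.495/15.9 = 0.84875 A.
For an ideal transformer I_p N_p = I_s N_s, so I_p = 0.84875 × 139/1236 = 0.0955 A.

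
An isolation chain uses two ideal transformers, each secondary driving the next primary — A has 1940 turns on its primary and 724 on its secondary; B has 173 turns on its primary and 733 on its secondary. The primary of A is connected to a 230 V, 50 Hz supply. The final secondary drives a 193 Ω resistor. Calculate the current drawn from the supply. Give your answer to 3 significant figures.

After A: V = 230.00 × 724/1940 = 85.835 V.
After B: V = 85.835 × 733/173 = 363.68 V.
I_load = 363.68/193 = 1.8844 A, so P_out = 363.68 × 1.8844 = 685.31 W.
All ideal ⇒ P_in = P_out, so I_supply = 685.31/230 = 2.98 A.

I_supply ≈ 2.98 A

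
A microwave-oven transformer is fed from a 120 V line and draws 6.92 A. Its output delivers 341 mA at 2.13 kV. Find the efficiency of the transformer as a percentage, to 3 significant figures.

η ≈ 87.5%

P_in = 120 × 6.92 = 830.400 W.
P_out = 2130 × 0.341 = 726.330 W.
η = P_out/P_in = 726.330/830.400 = 0.875.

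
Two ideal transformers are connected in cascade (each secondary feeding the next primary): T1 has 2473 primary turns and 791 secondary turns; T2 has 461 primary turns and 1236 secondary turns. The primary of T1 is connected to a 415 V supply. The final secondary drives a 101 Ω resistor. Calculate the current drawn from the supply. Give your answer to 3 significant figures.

I_supply ≈ 3.02 A

Secondary of T1: V = 415.00 × 791/2473 = 132.74 V.
Secondary of T2: V = 132.74 × 1236/461 = 355.89 V.
I_load = 355.89/101 = 3.5237 A, so P_out = 355.89 × 3.5237 = 1254.0 W.
All ideal ⇒ P_in = P_out, so I_supply = 1254.0/415 = 3.02 A.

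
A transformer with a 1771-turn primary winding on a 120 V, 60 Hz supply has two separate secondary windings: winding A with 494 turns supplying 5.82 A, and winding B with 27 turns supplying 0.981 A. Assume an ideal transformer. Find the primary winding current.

I_p ≈ 1.64 A

V_A = 120 × 494/1771 = 33.473 V; V_B = 120 × 27/1771 = 1.8295 V.
P_out = V_A I_A + V_B I_B = 33.473×5.82 + 1.8295×0.981 = 194.81 + 1.7947 = 196.61 W.
Ideal ⇒ P_in = P_out, so I_p = P_out/V_p = 196.61/120 = 1.64 A.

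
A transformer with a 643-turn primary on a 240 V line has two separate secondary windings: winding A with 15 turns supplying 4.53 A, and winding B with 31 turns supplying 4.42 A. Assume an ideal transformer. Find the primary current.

V_A = 240 × 15/643 = 5.5988 V; V_B = 240 × 31/643 = 11.571 V.
P_out = V_A I_A + V_B I_B = 5.5988×4.53 + 11.571×4.42 = 25.362 + 51.143 = 76.505 W.
Ideal ⇒ P_in = P_out, so I_p = P_out/V_p = 76.505/240 = 0.319 A.

I_p ≈ 0.319 A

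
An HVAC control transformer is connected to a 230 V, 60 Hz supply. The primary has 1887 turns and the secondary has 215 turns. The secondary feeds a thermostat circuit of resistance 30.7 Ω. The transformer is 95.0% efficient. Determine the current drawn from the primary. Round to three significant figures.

V_s = 230 × 215/1887 = 26.206 V.
I_s = V_s/R = 26.206/30.7 = 0.85360 A.
P_out = V_s I_s = 26.206 × 0.85360 = 22.369 W.
P_in = P_out/η = 22.369/0.950 = 23.547 W.
I_p = P_in/V_p = 23.547/230 = 0.102 A.

I_p ≈ 0.102 A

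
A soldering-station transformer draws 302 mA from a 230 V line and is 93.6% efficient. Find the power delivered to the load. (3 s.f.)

P_in = V_p I_p = 230 × 0.302 = 69.460 W.
P_out = η P_in = 0.936 × 69.460 = 65.0 W.

P_out ≈ 65.0 W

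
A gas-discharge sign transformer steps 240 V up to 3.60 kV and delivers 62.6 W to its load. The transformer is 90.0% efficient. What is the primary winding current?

I_p ≈ 0.290 A

P_in = P_out/η = 62.6/0.900 = 69.556 W.
I_p = P_in/V_p = 69.556/240 = 0.290 A.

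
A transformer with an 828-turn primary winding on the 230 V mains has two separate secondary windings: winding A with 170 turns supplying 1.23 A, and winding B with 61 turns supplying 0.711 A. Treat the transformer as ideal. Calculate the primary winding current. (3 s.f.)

V_A = 230 × 170/828 = 47.222 V; V_B = 230 × 61/828 = 16.944 V.
P_out = V_A I_A + V_B I_B = 47.222×1.23 + 16.944×0.711 = 58.083 + 12.047 = 70.131 W.
Ideal ⇒ P_in = P_out, so I_p = P_out/V_p = 70.131/230 = 0.305 A.

I_p ≈ 0.305 A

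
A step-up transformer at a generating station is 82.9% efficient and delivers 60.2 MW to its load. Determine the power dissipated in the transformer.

P_loss ≈ 1.24×10^7 W

P_in = P_out/η = 6.02×10^7/0.829 = 7.26176×10^7 W.
P_loss = P_in − P_out = 7.26176×10^7 − 6.02×10^7 = 1.24×10^7 W.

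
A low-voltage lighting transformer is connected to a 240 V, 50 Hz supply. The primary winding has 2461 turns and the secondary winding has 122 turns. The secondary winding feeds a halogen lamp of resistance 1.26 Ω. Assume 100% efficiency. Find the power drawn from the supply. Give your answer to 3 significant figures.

P ≈ 112 W

V_s = V_p × N_s/N_p = 240 × 122/2461 = 11.898 V.
I_s = V_s/R = 11.898/1.26 = 9.4425 A.
I_p = I_s × N_s/N_p = 9.4425 × 122/2461 = 0.46810 A.
P = V_p I_p = 240 × 0.46810 = 112 W.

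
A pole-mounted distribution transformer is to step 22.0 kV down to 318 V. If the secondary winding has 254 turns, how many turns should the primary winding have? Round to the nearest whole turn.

N_p = 17572 turns

N_p/N_s = V_p/V_s, so N_p = 254 × 22000/318 = 17572.3 ≈ 17572 turns.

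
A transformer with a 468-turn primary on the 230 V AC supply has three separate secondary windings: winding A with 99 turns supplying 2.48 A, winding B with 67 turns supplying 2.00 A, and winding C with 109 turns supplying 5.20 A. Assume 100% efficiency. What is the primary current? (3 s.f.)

I_p ≈ 2.02 A

V_A = 230 × 99/468 = 48.654 V; V_B = 230 × 67/468 = 32.927 V; V_C = 230 × 109/468 = 53.568 V.
P_out = V_A I_A + V_B I_B + V_C I_C = 48.654×2.48 + 32.927×2.00 + 53.568×5.20 = 120.66 + 65.855 + 278.56 = 465.07 W.
Ideal ⇒ P_in = P_out, so I_p = P_out/V_p = 465.07/230 = 2.02 A.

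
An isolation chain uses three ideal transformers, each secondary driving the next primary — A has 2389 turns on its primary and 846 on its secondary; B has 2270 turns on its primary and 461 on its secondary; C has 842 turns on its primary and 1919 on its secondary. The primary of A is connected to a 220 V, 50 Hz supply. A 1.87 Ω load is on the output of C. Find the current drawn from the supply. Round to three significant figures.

After A: V = 220.00 × 846/2389 = 77.907 V.
After B: V = 77.907 × 461/2270 = 15.822 V.
After C: V = 15.822 × 1919/842 = 36.059 V.
I_load = 36.059/1.87 = 19.283 A, so P_out = 36.059 × 19.283 = 695.33 W.
All ideal ⇒ P_in = P_out, so I_supply = 695.33/220 = 3.16 A.

I_supply ≈ 3.16 A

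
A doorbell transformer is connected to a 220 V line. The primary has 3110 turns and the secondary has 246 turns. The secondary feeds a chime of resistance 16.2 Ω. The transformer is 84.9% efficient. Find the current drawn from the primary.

V_s = 220 × 246/3110 = 17.402 V.
I_s = V_s/R = 17.402/16.2 = 1.0742 A.
P_out = V_s I_s = 17.402 × 1.0742 = 18.693 W.
P_in = P_out/η = 18.693/0.849 = 22.018 W.
I_p = P_in/V_p = 22.018/220 = 0.100 A.

I_p ≈ 0.100 A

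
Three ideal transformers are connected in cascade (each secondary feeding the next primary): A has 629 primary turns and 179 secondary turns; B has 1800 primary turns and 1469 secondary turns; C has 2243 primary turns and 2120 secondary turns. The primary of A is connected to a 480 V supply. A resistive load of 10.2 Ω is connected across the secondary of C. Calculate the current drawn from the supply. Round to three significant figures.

I_supply ≈ 2.27 A

Secondary of A: V = 480.00 × 179/629 = 136.60 V.
Secondary of B: V = 136.60 × 1469/1800 = 111.48 V.
Secondary of C: V = 111.48 × 2120/2243 = 105.37 V.
I_load = 105.37/10.2 = 10.330 A, so P_out = 105.37 × 10.330 = 1088.4 W.
All ideal ⇒ P_in = P_out, so I_supply = 1088.4/480 = 2.27 A.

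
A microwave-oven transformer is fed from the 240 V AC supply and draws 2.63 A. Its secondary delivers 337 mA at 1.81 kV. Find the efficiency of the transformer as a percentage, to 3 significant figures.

η ≈ 96.6%

P_in = 240 × 2.63 = 631.200 W.
P_out = 1810 × 0.337 = 609.970 W.
η = P_out/P_in = 609.970/631.200 = 0.966.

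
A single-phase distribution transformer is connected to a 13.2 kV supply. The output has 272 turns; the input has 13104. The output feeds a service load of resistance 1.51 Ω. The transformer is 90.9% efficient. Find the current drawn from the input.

V_out = 13200 × 272/13104 = 273.99 V.
I_out = V_out/R = 273.99/1.51 = 181.45 A.
P_out = V_out I_out = 273.99 × 181.45 = 49717 W.
P_in = P_out/η = 49717/0.909 = 54694 W.
I_in = P_in/V_in = 54694/13200 = 4.14 A.

I_in ≈ 4.14 A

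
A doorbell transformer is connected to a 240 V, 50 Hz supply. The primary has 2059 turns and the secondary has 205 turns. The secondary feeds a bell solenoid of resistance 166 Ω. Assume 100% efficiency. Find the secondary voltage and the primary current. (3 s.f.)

V_s ≈ 23.9 V, I_p ≈ 0.0143 A

V_s = V_p × N_s/N_p = 240 × 205/2059 = 23.895 V.
I_s = V_s/R = 23.895/166 = 0.14395 A.
I_p = I_s × N_s/N_p = 0.14395 × 205/2059 = 0.0143 A.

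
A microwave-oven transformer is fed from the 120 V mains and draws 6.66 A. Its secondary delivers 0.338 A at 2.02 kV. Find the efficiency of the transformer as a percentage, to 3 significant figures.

P_in = 120 × 6.66 = 799.200 W.
P_out = 2020 × 0.338 = 682.760 W.
η = P_out/P_in = 682.760/799.200 = 0.854.

η ≈ 85.4%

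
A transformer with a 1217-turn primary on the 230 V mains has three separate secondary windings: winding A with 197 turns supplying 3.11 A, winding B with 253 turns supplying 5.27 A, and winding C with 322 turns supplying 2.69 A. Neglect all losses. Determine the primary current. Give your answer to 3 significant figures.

I_p ≈ 2.31 A

V_A = 230 × 197/1217 = 37.231 V; V_B = 230 × 253/1217 = 47.814 V; V_C = 230 × 322/1217 = 60.855 V.
P_out = V_A I_A + V_B I_B + V_C I_C = 37.231×3.11 + 47.814×5.27 + 60.855×2.69 = 115.79 + 251.98 + 163.70 = 531.47 W.
Ideal ⇒ P_in = P_out, so I_p = P_out/V_p = 531.47/230 = 2.31 A.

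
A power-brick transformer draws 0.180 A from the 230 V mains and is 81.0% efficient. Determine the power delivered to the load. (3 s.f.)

P_out ≈ 33.5 W

P_in = V_in I_in = 230 × 0.180 = 41.400 W.
P_out = η P_in = 0.810 × 41.400 = 33.5 W.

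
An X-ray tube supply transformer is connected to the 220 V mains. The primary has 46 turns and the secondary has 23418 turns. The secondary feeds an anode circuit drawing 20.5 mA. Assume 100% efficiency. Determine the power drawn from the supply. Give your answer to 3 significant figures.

P ≈ 2300 W

I_p = I_s × N_s/N_p = 0.0205 × 23418/46 = 10.436 A.
P = V_p I_p = 220 × 10.436 = 2300 W.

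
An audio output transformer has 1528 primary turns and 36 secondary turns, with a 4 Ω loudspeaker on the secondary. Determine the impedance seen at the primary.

Z_p ≈ 7210 Ω

Z_p = (N_p/N_s)² × Z_s = (1528/36)² × 4 = 7210 Ω.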